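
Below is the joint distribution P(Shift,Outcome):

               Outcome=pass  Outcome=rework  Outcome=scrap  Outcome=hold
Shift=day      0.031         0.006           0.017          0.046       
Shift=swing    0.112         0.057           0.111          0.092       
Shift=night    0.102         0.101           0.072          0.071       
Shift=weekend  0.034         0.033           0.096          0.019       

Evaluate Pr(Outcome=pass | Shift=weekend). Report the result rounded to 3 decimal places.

P(Shift=weekend) = 0.034 + 0.033 + 0.096 + 0.019 = 0.182.
P(Outcome=pass | Shift=weekend) = 0.034/0.182 = 0.187.

0.187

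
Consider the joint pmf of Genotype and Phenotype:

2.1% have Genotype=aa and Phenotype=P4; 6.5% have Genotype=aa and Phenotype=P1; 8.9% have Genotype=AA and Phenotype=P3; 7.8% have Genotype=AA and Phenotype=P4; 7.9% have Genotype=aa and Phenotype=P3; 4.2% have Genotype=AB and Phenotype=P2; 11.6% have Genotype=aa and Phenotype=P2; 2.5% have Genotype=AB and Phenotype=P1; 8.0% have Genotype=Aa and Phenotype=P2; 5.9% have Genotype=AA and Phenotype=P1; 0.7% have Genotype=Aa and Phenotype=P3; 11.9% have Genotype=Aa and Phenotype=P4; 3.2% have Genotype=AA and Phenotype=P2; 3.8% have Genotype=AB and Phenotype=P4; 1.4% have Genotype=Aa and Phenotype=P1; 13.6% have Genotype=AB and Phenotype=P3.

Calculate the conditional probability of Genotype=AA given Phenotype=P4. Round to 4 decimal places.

P(Phenotype=P4) = 0.078 + 0.119 + 0.021 + 0.038 = 0.256.
P(Genotype=AA | Phenotype=P4) = 0.078/0.256 = 0.3047.

0.3047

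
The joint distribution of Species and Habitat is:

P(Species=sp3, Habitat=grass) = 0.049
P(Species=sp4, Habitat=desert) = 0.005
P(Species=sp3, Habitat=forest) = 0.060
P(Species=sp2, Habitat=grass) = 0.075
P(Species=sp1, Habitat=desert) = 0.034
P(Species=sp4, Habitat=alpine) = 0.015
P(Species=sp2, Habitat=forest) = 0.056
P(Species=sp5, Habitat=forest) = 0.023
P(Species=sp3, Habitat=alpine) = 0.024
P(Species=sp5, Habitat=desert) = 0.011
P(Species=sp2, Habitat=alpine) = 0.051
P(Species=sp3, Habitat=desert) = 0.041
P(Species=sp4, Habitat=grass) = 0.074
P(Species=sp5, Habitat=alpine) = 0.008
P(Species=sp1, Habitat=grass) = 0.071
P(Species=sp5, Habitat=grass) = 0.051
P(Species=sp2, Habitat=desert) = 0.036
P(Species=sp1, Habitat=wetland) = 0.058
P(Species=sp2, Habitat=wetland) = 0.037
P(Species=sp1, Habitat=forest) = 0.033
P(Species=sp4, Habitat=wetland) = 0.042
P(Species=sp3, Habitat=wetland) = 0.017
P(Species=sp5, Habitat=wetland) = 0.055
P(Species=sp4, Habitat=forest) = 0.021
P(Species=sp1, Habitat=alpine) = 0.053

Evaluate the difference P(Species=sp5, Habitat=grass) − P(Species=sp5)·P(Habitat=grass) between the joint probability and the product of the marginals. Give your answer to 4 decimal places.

P(Species=sp5) = 0.023 + 0.051 + 0.055 + 0.011 + 0.008 = 0.148.
P(Habitat=grass) = 0.071 + 0.075 + 0.049 + 0.074 + 0.051 = 0.320.
P(Species=sp5, Habitat=grass) − P(Species=sp5)P(Habitat=grass) = 0.051 − 0.148×0.320 = 0.0036.

0.0036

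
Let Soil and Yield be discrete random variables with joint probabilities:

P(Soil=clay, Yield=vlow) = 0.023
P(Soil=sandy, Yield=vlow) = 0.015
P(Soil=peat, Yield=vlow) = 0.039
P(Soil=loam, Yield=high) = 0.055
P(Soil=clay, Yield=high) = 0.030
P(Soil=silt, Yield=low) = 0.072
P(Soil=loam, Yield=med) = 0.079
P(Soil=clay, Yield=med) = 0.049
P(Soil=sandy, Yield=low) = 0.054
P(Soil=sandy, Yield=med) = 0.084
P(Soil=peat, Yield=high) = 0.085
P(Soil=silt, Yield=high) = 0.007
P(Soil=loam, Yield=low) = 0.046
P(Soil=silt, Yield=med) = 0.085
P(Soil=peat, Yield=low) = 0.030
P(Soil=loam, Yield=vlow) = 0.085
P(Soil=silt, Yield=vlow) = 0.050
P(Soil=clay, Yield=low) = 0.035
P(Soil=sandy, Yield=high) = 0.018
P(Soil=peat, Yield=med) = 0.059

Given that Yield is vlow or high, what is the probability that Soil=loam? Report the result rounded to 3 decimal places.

P(Yield=vlow) = 0.015 + 0.085 + 0.023 + 0.050 + 0.039 = 0.212.
P(Yield=high) = 0.018 + 0.055 + 0.030 + 0.007 + 0.085 = 0.195.
P(Yield ∈ {vlow, high}) = 0.212 + 0.195 = 0.407; P(Soil=loam, Yield ∈ {vlow, high}) = 0.085 + 0.055 = 0.140.
P(Soil=loam | Yield ∈ {vlow, high}) = 0.140/0.407 = 0.344.

0.344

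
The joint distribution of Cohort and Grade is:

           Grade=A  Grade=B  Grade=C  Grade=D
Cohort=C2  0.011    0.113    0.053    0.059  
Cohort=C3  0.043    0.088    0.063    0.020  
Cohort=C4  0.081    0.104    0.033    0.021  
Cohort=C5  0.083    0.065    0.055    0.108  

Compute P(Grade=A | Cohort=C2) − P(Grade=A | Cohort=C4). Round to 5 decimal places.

P(Cohort=C2) = 0.011 + 0.113 + 0.053 + 0.059 = 0.236; P(Grade=A | Cohort=C2) = 0.011/0.236 = 0.046610.
P(Cohort=C4) = 0.081 + 0.104 + 0.033 + 0.021 = 0.239; P(Grade=A | Cohort=C4) = 0.081/0.239 = 0.338912.
Difference = -0.29230.

-0.29230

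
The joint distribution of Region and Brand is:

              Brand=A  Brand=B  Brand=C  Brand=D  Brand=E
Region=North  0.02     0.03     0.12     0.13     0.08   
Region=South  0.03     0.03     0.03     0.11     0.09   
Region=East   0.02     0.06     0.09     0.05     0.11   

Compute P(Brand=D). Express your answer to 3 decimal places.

0.290

P(Brand=D) = 0.13 + 0.11 + 0.05 = 0.29.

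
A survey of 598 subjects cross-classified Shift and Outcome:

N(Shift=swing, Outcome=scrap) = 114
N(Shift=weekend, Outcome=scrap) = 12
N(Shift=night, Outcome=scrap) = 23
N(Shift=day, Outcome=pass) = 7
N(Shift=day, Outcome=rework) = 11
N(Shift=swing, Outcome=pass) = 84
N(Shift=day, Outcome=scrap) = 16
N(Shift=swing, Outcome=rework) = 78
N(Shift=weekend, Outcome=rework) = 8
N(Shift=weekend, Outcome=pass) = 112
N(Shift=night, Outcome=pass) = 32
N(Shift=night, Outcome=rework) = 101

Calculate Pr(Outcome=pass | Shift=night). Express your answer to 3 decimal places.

Total with Shift=night: 32 + 101 + 23 = 156.
P(Outcome=pass | Shift=night) = 32/156 = 0.205.

0.205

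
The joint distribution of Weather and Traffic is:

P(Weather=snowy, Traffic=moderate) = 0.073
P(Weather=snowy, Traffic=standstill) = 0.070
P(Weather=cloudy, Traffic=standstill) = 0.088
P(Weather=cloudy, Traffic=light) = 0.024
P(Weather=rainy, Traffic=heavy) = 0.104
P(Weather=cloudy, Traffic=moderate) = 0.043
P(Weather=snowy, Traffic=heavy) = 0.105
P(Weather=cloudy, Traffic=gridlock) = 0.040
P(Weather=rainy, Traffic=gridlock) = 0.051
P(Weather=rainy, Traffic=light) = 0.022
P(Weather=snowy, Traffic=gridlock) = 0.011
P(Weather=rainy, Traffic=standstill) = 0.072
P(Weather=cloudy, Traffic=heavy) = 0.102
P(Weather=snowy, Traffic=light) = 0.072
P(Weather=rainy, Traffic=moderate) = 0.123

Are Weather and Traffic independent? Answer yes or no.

no

P(Weather=rainy) = 0.372 and P(Traffic=moderate) = 0.239, so their product is 0.08891, but P(Weather=rainy, Traffic=moderate) = 0.123. Since these differ, Weather and Traffic are not independent.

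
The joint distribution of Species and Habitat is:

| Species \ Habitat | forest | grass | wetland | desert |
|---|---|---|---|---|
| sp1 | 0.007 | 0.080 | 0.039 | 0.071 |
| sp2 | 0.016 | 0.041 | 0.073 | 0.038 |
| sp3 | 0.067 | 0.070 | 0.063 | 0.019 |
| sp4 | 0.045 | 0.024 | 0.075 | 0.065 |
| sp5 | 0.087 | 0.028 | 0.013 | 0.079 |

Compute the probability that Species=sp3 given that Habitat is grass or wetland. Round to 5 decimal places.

0.26285

P(Habitat=grass) = 0.080 + 0.041 + 0.070 + 0.024 + 0.028 = 0.243.
P(Habitat=wetland) = 0.039 + 0.073 + 0.063 + 0.075 + 0.013 = 0.263.
P(Habitat ∈ {grass, wetland}) = 0.243 + 0.263 = 0.506; P(Species=sp3, Habitat ∈ {grass, wetland}) = 0.070 + 0.063 = 0.133.
P(Species=sp3 | Habitat ∈ {grass, wetland}) = 0.133/0.506 = 0.26285.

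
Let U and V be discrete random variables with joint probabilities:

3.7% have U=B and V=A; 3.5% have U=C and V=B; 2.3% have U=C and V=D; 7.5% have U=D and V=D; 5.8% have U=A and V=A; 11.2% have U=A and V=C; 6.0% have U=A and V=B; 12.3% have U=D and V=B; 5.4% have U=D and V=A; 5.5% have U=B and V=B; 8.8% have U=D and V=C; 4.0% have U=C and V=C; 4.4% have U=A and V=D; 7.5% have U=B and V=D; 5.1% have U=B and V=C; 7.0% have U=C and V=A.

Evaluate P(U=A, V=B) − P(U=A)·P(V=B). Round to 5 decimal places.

P(U=A) = 0.058 + 0.060 + 0.112 + 0.044 = 0.274.
P(V=B) = 0.060 + 0.055 + 0.035 + 0.123 = 0.273.
P(U=A, V=B) − P(U=A)P(V=B) = 0.060 − 0.274×0.273 = -0.01480.

-0.01480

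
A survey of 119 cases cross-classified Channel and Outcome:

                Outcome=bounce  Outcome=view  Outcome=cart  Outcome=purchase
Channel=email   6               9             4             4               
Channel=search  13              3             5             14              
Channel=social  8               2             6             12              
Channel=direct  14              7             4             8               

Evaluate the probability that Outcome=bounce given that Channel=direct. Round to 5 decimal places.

Total with Channel=direct: 14 + 7 + 4 + 8 = 33.
P(Outcome=bounce | Channel=direct) = 14/33 = 0.42424.

0.42424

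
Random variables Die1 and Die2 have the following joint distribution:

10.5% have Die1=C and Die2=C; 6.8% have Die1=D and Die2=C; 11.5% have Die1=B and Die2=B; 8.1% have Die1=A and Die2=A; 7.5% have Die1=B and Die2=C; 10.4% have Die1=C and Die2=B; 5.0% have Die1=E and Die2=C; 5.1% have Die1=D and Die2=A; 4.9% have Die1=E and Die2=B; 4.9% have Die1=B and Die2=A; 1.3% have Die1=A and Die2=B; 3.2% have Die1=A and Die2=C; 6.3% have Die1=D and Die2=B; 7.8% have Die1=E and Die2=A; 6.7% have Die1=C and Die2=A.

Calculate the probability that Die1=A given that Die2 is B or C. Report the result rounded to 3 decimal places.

0.067

P(Die2=B) = 0.013 + 0.115 + 0.104 + 0.063 + 0.049 = 0.344.
P(Die2=C) = 0.032 + 0.075 + 0.105 + 0.068 + 0.050 = 0.330.
P(Die2 ∈ {B, C}) = 0.344 + 0.330 = 0.674; P(Die1=A, Die2 ∈ {B, C}) = 0.013 + 0.032 = 0.045.
P(Die1=A | Die2 ∈ {B, C}) = 0.045/0.674 = 0.067.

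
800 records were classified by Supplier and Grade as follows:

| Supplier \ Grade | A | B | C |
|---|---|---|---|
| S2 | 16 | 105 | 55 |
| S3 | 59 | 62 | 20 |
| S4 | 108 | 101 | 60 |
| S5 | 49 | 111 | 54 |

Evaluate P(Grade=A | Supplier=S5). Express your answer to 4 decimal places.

Total with Supplier=S5: 49 + 111 + 54 = 214.
P(Grade=A | Supplier=S5) = 49/214 = 0.2290.

0.2290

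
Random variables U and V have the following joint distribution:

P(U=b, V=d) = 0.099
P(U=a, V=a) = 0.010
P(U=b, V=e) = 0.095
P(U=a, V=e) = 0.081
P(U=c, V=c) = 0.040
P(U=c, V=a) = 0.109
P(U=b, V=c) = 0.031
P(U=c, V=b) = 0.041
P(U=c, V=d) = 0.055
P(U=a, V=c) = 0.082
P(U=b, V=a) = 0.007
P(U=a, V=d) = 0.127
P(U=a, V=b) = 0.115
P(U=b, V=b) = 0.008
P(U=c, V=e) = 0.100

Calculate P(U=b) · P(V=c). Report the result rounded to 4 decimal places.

0.0367

P(U=b) = 0.007 + 0.008 + 0.031 + 0.099 + 0.095 = 0.240.
P(V=c) = 0.082 + 0.031 + 0.040 = 0.153.
Product: 0.240 × 0.153 = 0.0367.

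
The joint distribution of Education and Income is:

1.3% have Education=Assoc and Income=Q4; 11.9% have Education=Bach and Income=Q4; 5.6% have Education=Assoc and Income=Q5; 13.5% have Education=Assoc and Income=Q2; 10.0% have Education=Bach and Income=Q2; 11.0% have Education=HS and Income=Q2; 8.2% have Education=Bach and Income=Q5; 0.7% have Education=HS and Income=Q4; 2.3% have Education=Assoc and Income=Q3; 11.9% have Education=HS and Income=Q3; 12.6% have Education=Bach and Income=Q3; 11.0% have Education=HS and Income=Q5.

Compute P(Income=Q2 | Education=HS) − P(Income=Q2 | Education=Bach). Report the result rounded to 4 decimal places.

P(Education=HS) = 0.110 + 0.119 + 0.007 + 0.110 = 0.346; P(Income=Q2 | Education=HS) = 0.110/0.346 = 0.31792.
P(Education=Bach) = 0.100 + 0.126 + 0.119 + 0.082 = 0.427; P(Income=Q2 | Education=Bach) = 0.100/0.427 = 0.23419.
Difference = 0.0837.

0.0837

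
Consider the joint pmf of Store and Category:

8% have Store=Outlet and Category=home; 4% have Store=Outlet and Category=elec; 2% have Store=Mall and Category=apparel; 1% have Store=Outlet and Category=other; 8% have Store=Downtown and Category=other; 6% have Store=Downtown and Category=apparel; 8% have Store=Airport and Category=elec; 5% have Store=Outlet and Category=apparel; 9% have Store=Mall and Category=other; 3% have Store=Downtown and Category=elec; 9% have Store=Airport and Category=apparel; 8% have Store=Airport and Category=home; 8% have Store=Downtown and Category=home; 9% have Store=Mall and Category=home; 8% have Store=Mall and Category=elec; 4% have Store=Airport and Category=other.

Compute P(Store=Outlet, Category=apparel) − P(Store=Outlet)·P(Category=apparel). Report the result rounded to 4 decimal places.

P(Store=Outlet) = 0.05 + 0.04 + 0.08 + 0.01 = 0.18.
P(Category=apparel) = 0.06 + 0.02 + 0.09 + 0.05 = 0.22.
P(Store=Outlet, Category=apparel) − P(Store=Outlet)P(Category=apparel) = 0.05 − 0.18×0.22 = 0.0104.

0.0104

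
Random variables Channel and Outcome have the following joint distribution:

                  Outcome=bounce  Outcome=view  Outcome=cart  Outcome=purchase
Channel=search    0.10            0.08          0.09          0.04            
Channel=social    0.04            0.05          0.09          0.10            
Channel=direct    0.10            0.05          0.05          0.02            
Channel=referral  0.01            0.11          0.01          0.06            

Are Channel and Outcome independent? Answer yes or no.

no

P(Channel=referral) = 0.19 and P(Outcome=view) = 0.29, so their product is 0.0551, but P(Channel=referral, Outcome=view) = 0.11. Since these differ, Channel and Outcome are not independent.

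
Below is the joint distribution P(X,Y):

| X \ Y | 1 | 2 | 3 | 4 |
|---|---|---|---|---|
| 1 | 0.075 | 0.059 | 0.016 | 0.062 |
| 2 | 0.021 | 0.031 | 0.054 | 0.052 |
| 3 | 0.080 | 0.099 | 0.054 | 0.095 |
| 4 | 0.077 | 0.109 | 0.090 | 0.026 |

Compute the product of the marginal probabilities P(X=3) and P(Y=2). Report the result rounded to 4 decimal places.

0.0977

P(X=3) = 0.080 + 0.099 + 0.054 + 0.095 = 0.328.
P(Y=2) = 0.059 + 0.031 + 0.099 + 0.109 = 0.298.
Product: 0.328 × 0.298 = 0.0977.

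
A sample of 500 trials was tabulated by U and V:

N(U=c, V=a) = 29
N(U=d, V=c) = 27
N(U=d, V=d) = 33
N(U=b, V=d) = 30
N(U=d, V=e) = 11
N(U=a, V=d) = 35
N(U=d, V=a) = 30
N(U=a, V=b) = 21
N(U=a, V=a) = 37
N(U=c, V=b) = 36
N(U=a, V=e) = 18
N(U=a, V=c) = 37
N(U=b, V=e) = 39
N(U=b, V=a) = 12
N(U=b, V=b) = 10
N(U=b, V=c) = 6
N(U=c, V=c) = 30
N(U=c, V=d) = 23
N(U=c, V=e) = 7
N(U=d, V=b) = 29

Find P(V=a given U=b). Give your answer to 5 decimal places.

0.12371

Total with U=b: 12 + 10 + 6 + 30 + 39 = 97.
P(V=a | U=b) = 12/97 = 0.12371.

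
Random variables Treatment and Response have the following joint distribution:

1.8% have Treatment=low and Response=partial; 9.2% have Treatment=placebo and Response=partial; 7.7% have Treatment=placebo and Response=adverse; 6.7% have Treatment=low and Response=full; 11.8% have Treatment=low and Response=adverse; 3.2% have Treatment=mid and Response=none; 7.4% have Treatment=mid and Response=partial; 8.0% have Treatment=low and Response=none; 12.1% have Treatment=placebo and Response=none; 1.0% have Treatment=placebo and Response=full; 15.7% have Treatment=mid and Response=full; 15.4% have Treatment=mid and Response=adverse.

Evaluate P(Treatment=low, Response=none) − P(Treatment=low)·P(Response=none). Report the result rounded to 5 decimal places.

0.01406

P(Treatment=low) = 0.080 + 0.018 + 0.067 + 0.118 = 0.283.
P(Response=none) = 0.121 + 0.080 + 0.032 = 0.233.
P(Treatment=low, Response=none) − P(Treatment=low)P(Response=none) = 0.080 − 0.283×0.233 = 0.01406.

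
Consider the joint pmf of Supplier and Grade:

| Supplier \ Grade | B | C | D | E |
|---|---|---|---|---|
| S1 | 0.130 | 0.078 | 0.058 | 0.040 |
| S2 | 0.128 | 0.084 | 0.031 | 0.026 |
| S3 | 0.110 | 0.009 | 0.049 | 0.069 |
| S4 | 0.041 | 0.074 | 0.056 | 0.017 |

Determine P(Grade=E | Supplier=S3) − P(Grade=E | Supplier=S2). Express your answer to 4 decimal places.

0.1945

P(Supplier=S3) = 0.110 + 0.009 + 0.049 + 0.069 = 0.237; P(Grade=E | Supplier=S3) = 0.069/0.237 = 0.29114.
P(Supplier=S2) = 0.128 + 0.084 + 0.031 + 0.026 = 0.269; P(Grade=E | Supplier=S2) = 0.026/0.269 = 0.09665.
Difference = 0.1945.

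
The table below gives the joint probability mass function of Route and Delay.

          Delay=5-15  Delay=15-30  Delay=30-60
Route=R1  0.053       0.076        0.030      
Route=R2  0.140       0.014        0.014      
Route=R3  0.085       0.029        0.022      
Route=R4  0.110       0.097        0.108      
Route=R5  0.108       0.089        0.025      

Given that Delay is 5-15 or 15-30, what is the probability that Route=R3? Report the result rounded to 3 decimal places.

0.142

P(Delay=5-15) = 0.053 + 0.140 + 0.085 + 0.110 + 0.108 = 0.496.
P(Delay=15-30) = 0.076 + 0.014 + 0.029 + 0.097 + 0.089 = 0.305.
P(Delay ∈ {5-15, 15-30}) = 0.496 + 0.305 = 0.801; P(Route=R3, Delay ∈ {5-15, 15-30}) = 0.085 + 0.029 = 0.114.
P(Route=R3 | Delay ∈ {5-15, 15-30}) = 0.114/0.801 = 0.142.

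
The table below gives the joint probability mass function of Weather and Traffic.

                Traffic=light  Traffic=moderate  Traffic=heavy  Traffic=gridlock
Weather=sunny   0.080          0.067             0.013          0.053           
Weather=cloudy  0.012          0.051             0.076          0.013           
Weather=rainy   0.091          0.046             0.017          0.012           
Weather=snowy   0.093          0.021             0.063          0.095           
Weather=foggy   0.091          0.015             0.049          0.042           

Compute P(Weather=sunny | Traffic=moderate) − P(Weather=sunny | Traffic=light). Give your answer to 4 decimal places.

0.1170

P(Traffic=moderate) = 0.067 + 0.051 + 0.046 + 0.021 + 0.015 = 0.200; P(Weather=sunny | Traffic=moderate) = 0.067/0.200 = 0.33500.
P(Traffic=light) = 0.080 + 0.012 + 0.091 + 0.093 + 0.091 = 0.367; P(Weather=sunny | Traffic=light) = 0.080/0.367 = 0.21798.
Difference = 0.1170.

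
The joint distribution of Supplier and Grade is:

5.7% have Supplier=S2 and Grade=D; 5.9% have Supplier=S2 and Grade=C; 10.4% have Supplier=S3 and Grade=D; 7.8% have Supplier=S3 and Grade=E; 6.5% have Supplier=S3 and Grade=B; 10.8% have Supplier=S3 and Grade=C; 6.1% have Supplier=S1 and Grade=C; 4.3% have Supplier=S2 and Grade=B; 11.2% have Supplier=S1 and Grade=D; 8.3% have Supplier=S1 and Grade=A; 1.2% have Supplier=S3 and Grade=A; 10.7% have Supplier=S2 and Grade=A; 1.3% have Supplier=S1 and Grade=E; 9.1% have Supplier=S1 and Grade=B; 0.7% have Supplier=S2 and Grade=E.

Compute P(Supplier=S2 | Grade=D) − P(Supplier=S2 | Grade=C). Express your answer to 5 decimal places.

-0.04998

P(Grade=D) = 0.112 + 0.057 + 0.104 = 0.273; P(Supplier=S2 | Grade=D) = 0.057/0.273 = 0.208791.
P(Grade=C) = 0.061 + 0.059 + 0.108 = 0.228; P(Supplier=S2 | Grade=C) = 0.059/0.228 = 0.258772.
Difference = -0.04998.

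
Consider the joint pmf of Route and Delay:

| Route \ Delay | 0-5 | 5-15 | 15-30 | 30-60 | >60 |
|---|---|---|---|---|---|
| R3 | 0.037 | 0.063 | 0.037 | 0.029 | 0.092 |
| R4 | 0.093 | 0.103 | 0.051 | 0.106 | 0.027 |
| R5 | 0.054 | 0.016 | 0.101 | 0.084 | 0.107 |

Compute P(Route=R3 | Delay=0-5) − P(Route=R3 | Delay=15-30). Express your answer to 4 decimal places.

P(Delay=0-5) = 0.037 + 0.093 + 0.054 = 0.184; P(Route=R3 | Delay=0-5) = 0.037/0.184 = 0.20109.
P(Delay=15-30) = 0.037 + 0.051 + 0.101 = 0.189; P(Route=R3 | Delay=15-30) = 0.037/0.189 = 0.19577.
Difference = 0.0053.

0.0053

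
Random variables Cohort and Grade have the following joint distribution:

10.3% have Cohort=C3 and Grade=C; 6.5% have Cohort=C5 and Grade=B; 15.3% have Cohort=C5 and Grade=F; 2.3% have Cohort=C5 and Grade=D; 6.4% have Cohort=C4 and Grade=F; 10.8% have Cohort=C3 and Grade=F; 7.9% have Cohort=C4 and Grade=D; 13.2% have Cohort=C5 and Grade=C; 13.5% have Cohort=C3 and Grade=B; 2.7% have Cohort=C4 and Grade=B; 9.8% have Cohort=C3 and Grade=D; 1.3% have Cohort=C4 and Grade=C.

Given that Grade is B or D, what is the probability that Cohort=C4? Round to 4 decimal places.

0.2482

P(Grade=B) = 0.135 + 0.027 + 0.065 = 0.227.
P(Grade=D) = 0.098 + 0.079 + 0.023 = 0.200.
P(Grade ∈ {B, D}) = 0.227 + 0.200 = 0.427; P(Cohort=C4, Grade ∈ {B, D}) = 0.027 + 0.079 = 0.106.
P(Cohort=C4 | Grade ∈ {B, D}) = 0.106/0.427 = 0.2482.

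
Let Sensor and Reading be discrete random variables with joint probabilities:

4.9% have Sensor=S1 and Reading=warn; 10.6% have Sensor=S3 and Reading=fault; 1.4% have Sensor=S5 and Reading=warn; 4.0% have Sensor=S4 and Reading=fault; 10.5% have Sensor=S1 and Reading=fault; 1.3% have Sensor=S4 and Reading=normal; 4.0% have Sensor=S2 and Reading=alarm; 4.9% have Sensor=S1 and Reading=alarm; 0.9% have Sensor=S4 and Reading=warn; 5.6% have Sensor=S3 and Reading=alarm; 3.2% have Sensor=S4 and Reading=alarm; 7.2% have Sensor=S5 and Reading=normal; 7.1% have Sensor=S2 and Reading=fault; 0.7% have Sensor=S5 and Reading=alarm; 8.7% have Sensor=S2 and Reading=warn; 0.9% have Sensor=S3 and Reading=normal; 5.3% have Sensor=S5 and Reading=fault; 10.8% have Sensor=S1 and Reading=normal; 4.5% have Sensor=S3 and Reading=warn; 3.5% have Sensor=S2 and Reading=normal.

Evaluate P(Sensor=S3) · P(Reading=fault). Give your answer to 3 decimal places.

0.081

P(Sensor=S3) = 0.009 + 0.045 + 0.056 + 0.106 = 0.216.
P(Reading=fault) = 0.105 + 0.071 + 0.106 + 0.040 + 0.053 = 0.375.
Product: 0.216 × 0.375 = 0.081.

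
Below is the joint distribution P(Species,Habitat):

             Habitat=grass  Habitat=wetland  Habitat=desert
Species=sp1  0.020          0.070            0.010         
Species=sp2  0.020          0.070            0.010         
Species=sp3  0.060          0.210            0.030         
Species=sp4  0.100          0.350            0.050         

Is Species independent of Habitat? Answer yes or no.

Every cell satisfies P(Species,Habitat) = P(Species)·P(Habitat). For instance P(Species=sp4) = 0.500, P(Habitat=grass) = 0.200, and 0.500×0.200 = 0.100 matches the joint entry. So Species and Habitat are independent.

yes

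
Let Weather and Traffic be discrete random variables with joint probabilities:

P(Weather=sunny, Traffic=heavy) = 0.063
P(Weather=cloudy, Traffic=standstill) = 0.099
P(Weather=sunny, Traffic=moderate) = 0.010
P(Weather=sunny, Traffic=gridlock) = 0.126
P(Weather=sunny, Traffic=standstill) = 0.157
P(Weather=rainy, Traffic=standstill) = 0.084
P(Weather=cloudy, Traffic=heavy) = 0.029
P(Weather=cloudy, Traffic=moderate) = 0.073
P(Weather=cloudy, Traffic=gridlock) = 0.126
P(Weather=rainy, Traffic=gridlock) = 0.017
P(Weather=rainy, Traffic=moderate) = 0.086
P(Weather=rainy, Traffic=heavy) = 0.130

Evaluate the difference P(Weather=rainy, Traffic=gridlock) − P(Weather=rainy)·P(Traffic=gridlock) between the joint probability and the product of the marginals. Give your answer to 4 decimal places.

-0.0683

P(Weather=rainy) = 0.086 + 0.130 + 0.017 + 0.084 = 0.317.
P(Traffic=gridlock) = 0.126 + 0.126 + 0.017 = 0.269.
P(Weather=rainy, Traffic=gridlock) − P(Weather=rainy)P(Traffic=gridlock) = 0.017 − 0.317×0.269 = -0.0683.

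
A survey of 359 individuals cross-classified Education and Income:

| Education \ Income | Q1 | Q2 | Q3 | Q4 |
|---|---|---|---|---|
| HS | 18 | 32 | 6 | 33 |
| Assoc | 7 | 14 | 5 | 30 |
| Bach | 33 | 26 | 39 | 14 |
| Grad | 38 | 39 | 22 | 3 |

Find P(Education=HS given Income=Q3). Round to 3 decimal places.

Total with Income=Q3: 6 + 5 + 39 + 22 = 72.
P(Education=HS | Income=Q3) = 6/72 = 0.083.

0.083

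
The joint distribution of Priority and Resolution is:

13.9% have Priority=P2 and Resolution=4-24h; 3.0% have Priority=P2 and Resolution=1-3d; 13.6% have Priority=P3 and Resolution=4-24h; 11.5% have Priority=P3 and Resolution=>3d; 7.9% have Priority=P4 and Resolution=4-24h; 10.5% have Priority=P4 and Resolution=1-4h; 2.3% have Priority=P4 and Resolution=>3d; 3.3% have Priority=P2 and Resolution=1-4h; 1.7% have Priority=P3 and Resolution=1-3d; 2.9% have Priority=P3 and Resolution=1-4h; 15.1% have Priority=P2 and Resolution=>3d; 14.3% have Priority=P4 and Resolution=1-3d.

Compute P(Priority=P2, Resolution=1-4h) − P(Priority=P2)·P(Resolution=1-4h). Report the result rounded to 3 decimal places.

-0.026

P(Priority=P2) = 0.033 + 0.139 + 0.030 + 0.151 = 0.353.
P(Resolution=1-4h) = 0.033 + 0.029 + 0.105 = 0.167.
P(Priority=P2, Resolution=1-4h) − P(Priority=P2)P(Resolution=1-4h) = 0.033 − 0.353×0.167 = -0.026.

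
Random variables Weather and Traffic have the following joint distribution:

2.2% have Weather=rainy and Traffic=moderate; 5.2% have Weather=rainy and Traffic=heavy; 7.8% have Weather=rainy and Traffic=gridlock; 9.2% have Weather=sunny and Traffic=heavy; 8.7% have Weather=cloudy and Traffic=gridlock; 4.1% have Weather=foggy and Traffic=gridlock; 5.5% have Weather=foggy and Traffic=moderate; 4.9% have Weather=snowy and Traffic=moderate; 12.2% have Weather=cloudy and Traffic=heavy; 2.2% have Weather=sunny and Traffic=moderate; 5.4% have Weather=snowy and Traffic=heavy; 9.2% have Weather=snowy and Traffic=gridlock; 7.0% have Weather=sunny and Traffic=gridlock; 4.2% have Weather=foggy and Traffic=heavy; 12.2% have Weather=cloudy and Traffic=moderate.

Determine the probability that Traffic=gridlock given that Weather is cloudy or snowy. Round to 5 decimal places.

P(Weather=cloudy) = 0.122 + 0.122 + 0.087 = 0.331.
P(Weather=snowy) = 0.049 + 0.054 + 0.092 = 0.195.
P(Weather ∈ {cloudy, snowy}) = 0.331 + 0.195 = 0.526; P(Traffic=gridlock, Weather ∈ {cloudy, snowy}) = 0.087 + 0.092 = 0.179.
P(Traffic=gridlock | Weather ∈ {cloudy, snowy}) = 0.179/0.526 = 0.34030.

0.34030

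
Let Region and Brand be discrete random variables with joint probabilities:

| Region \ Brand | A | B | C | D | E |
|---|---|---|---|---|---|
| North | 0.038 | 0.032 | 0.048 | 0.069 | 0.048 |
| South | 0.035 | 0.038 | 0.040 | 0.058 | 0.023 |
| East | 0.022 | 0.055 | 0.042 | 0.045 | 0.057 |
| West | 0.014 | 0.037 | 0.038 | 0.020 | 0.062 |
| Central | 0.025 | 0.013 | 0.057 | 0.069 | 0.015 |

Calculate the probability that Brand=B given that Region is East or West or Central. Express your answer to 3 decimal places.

0.184

P(Region=East) = 0.022 + 0.055 + 0.042 + 0.045 + 0.057 = 0.221.
P(Region=West) = 0.014 + 0.037 + 0.038 + 0.020 + 0.062 = 0.171.
P(Region=Central) = 0.025 + 0.013 + 0.057 + 0.069 + 0.015 = 0.179.
P(Region ∈ {East, West, Central}) = 0.221 + 0.171 + 0.179 = 0.571; P(Brand=B, Region ∈ {East, West, Central}) = 0.055 + 0.037 + 0.013 = 0.105.
P(Brand=B | Region ∈ {East, West, Central}) = 0.105/0.571 = 0.184.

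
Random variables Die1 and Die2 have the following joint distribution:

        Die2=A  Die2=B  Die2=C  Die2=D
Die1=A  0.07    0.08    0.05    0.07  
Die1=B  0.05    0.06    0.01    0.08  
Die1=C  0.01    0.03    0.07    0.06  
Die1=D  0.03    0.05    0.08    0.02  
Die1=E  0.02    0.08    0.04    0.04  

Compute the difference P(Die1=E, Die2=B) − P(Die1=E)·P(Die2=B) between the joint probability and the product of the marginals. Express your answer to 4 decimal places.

P(Die1=E) = 0.02 + 0.08 + 0.04 + 0.04 = 0.18.
P(Die2=B) = 0.08 + 0.06 + 0.03 + 0.05 + 0.08 = 0.30.
P(Die1=E, Die2=B) − P(Die1=E)P(Die2=B) = 0.08 − 0.18×0.30 = 0.0260.

0.0260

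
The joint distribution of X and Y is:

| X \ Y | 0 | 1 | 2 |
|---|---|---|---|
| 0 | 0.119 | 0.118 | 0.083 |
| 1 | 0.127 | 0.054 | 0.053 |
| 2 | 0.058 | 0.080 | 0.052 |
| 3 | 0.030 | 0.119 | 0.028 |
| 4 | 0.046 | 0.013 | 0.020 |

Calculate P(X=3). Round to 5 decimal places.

0.17700

P(X=3) = 0.030 + 0.119 + 0.028 = 0.177.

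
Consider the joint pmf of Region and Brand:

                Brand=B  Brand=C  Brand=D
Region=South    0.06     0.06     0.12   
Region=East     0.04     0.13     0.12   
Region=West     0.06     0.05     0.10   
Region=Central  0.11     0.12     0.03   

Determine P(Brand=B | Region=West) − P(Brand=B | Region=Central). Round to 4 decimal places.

-0.1374

P(Region=West) = 0.06 + 0.05 + 0.10 = 0.21; P(Brand=B | Region=West) = 0.06/0.21 = 0.28571.
P(Region=Central) = 0.11 + 0.12 + 0.03 = 0.26; P(Brand=B | Region=Central) = 0.11/0.26 = 0.42308.
Difference = -0.1374.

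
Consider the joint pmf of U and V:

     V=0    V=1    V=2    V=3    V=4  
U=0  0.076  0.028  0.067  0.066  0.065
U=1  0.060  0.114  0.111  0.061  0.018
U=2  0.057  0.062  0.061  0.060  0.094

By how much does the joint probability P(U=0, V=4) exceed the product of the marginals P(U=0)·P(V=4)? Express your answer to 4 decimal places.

P(U=0) = 0.076 + 0.028 + 0.067 + 0.066 + 0.065 = 0.302.
P(V=4) = 0.065 + 0.018 + 0.094 = 0.177.
P(U=0, V=4) − P(U=0)P(V=4) = 0.065 − 0.302×0.177 = 0.0115.

0.0115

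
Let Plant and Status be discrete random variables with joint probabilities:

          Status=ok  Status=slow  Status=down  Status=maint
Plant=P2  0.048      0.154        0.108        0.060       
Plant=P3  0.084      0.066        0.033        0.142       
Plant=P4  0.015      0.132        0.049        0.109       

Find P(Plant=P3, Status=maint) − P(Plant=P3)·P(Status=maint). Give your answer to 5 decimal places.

P(Plant=P3) = 0.084 + 0.066 + 0.033 + 0.142 = 0.325.
P(Status=maint) = 0.060 + 0.142 + 0.109 = 0.311.
P(Plant=P3, Status=maint) − P(Plant=P3)P(Status=maint) = 0.142 − 0.325×0.311 = 0.04093.

0.04093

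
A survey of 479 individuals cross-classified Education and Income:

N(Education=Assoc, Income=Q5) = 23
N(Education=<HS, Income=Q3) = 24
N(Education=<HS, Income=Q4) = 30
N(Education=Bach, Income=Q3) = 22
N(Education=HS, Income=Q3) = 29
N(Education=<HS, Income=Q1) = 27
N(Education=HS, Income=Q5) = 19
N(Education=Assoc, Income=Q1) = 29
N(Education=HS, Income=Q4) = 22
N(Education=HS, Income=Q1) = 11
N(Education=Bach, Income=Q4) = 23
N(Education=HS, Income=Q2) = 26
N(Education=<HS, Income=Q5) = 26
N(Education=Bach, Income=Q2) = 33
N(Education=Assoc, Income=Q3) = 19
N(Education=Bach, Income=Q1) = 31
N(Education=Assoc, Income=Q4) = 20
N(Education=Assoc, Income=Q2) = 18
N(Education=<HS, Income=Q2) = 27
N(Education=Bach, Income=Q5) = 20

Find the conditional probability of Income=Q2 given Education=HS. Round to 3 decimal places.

0.243

Total with Education=HS: 11 + 26 + 29 + 22 + 19 = 107.
P(Income=Q2 | Education=HS) = 26/107 = 0.243.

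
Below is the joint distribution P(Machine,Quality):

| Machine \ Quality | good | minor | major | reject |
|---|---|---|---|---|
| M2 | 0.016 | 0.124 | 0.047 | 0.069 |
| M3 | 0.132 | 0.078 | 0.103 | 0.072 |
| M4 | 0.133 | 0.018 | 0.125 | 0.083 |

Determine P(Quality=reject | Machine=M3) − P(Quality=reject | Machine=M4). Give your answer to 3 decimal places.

P(Machine=M3) = 0.132 + 0.078 + 0.103 + 0.072 = 0.385; P(Quality=reject | Machine=M3) = 0.072/0.385 = 0.1870.
P(Machine=M4) = 0.133 + 0.018 + 0.125 + 0.083 = 0.359; P(Quality=reject | Machine=M4) = 0.083/0.359 = 0.2312.
Difference = -0.044.

-0.044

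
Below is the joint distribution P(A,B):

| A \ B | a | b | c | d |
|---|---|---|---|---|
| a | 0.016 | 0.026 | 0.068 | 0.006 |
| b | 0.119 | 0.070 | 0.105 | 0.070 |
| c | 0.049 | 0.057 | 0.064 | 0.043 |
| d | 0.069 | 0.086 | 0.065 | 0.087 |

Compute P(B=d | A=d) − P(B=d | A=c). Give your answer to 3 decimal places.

P(A=d) = 0.069 + 0.086 + 0.065 + 0.087 = 0.307; P(B=d | A=d) = 0.087/0.307 = 0.2834.
P(A=c) = 0.049 + 0.057 + 0.064 + 0.043 = 0.213; P(B=d | A=c) = 0.043/0.213 = 0.2019.
Difference = 0.082.

0.082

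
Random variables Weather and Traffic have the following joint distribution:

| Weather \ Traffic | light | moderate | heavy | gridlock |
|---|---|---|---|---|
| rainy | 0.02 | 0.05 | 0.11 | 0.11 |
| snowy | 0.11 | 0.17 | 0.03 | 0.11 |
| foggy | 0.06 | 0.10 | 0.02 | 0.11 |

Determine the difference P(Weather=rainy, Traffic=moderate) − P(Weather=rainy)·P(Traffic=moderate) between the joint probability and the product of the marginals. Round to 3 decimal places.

P(Weather=rainy) = 0.02 + 0.05 + 0.11 + 0.11 = 0.29.
P(Traffic=moderate) = 0.05 + 0.17 + 0.10 = 0.32.
P(Weather=rainy, Traffic=moderate) − P(Weather=rainy)P(Traffic=moderate) = 0.05 − 0.29×0.32 = -0.043.

-0.043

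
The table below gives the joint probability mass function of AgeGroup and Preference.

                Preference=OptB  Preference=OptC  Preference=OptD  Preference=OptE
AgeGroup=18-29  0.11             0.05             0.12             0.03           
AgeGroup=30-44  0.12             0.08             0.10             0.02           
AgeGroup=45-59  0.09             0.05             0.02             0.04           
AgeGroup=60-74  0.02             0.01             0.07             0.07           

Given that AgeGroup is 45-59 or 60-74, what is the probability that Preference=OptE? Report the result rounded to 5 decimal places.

P(AgeGroup=45-59) = 0.09 + 0.05 + 0.02 + 0.04 = 0.20.
P(AgeGroup=60-74) = 0.02 + 0.01 + 0.07 + 0.07 = 0.17.
P(AgeGroup ∈ {45-59, 60-74}) = 0.20 + 0.17 = 0.37; P(Preference=OptE, AgeGroup ∈ {45-59, 60-74}) = 0.04 + 0.07 = 0.11.
P(Preference=OptE | AgeGroup ∈ {45-59, 60-74}) = 0.11/0.37 = 0.29730.

0.29730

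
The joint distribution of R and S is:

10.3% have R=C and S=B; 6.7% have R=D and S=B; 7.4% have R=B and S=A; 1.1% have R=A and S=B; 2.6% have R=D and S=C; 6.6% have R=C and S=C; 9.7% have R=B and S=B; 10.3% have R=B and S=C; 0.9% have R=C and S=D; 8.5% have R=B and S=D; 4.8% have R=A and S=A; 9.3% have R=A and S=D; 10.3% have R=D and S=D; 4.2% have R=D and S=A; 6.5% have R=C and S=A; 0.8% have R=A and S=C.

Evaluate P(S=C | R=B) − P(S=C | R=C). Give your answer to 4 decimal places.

P(R=B) = 0.074 + 0.097 + 0.103 + 0.085 = 0.359; P(S=C | R=B) = 0.103/0.359 = 0.28691.
P(R=C) = 0.065 + 0.103 + 0.066 + 0.009 = 0.243; P(S=C | R=C) = 0.066/0.243 = 0.27160.
Difference = 0.0153.

0.0153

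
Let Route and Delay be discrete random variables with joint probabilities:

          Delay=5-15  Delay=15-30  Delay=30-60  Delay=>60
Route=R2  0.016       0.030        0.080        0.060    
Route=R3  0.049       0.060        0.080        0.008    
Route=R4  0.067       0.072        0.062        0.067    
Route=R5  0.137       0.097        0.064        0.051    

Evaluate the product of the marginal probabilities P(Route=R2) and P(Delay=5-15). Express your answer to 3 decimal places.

0.050

P(Route=R2) = 0.016 + 0.030 + 0.080 + 0.060 = 0.186.
P(Delay=5-15) = 0.016 + 0.049 + 0.067 + 0.137 = 0.269.
Product: 0.186 × 0.269 = 0.050.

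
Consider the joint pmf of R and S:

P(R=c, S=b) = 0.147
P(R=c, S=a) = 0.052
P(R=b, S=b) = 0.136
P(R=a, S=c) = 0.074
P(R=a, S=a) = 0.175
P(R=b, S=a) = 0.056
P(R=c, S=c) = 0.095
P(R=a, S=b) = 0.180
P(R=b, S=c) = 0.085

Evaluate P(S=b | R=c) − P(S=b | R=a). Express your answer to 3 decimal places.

0.080

P(R=c) = 0.052 + 0.147 + 0.095 = 0.294; P(S=b | R=c) = 0.147/0.294 = 0.5000.
P(R=a) = 0.175 + 0.180 + 0.074 = 0.429; P(S=b | R=a) = 0.180/0.429 = 0.4196.
Difference = 0.080.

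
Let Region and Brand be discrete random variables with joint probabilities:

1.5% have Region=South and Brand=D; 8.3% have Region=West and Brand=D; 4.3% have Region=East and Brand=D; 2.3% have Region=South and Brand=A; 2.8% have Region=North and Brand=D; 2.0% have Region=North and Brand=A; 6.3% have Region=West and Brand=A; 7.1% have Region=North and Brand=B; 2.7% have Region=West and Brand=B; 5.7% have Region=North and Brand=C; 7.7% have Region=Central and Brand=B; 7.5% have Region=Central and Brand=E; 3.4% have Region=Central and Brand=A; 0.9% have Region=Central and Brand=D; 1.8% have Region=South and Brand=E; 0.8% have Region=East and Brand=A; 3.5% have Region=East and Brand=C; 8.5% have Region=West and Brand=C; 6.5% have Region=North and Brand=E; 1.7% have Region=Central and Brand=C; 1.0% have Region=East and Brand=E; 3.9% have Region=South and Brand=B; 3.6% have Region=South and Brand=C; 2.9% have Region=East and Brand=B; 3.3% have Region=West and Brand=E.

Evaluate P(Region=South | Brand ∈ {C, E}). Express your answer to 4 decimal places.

0.1253

P(Brand=C) = 0.057 + 0.036 + 0.035 + 0.085 + 0.017 = 0.230.
P(Brand=E) = 0.065 + 0.018 + 0.010 + 0.033 + 0.075 = 0.201.
P(Brand ∈ {C, E}) = 0.230 + 0.201 = 0.431; P(Region=South, Brand ∈ {C, E}) = 0.036 + 0.018 = 0.054.
P(Region=South | Brand ∈ {C, E}) = 0.054/0.431 = 0.1253.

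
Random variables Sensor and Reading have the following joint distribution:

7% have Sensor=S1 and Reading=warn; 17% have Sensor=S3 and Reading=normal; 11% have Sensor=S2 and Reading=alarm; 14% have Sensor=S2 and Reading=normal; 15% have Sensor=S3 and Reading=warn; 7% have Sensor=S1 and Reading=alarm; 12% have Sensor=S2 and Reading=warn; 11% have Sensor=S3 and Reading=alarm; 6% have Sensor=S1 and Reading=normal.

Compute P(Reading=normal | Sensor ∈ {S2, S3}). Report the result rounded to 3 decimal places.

P(Sensor=S2) = 0.14 + 0.12 + 0.11 = 0.37.
P(Sensor=S3) = 0.17 + 0.15 + 0.11 = 0.43.
P(Sensor ∈ {S2, S3}) = 0.37 + 0.43 = 0.80; P(Reading=normal, Sensor ∈ {S2, S3}) = 0.14 + 0.17 = 0.31.
P(Reading=normal | Sensor ∈ {S2, S3}) = 0.31/0.80 = 0.388.

0.388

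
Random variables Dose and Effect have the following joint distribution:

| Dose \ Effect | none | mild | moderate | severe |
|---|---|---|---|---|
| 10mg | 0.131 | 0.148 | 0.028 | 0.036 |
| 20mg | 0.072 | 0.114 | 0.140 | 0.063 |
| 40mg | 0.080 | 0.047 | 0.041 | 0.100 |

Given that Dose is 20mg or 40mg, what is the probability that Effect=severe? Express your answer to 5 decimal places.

0.24810

P(Dose=20mg) = 0.072 + 0.114 + 0.140 + 0.063 = 0.389.
P(Dose=40mg) = 0.080 + 0.047 + 0.041 + 0.100 = 0.268.
P(Dose ∈ {20mg, 40mg}) = 0.389 + 0.268 = 0.657; P(Effect=severe, Dose ∈ {20mg, 40mg}) = 0.063 + 0.100 = 0.163.
P(Effect=severe | Dose ∈ {20mg, 40mg}) = 0.163/0.657 = 0.24810.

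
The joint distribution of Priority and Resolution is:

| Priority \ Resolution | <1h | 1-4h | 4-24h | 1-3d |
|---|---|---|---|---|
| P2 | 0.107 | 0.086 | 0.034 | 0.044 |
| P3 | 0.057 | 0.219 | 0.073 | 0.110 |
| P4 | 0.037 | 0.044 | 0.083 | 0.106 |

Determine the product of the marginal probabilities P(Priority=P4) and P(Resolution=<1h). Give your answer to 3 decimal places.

0.054

P(Priority=P4) = 0.037 + 0.044 + 0.083 + 0.106 = 0.270.
P(Resolution=<1h) = 0.107 + 0.057 + 0.037 = 0.201.
Product: 0.270 × 0.201 = 0.054.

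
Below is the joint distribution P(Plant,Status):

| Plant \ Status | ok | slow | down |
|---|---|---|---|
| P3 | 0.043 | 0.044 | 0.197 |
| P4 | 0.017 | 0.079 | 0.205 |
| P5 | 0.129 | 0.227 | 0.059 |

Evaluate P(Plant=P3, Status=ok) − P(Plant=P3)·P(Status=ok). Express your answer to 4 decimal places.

P(Plant=P3) = 0.043 + 0.044 + 0.197 = 0.284.
P(Status=ok) = 0.043 + 0.017 + 0.129 = 0.189.
P(Plant=P3, Status=ok) − P(Plant=P3)P(Status=ok) = 0.043 − 0.284×0.189 = -0.0107.

-0.0107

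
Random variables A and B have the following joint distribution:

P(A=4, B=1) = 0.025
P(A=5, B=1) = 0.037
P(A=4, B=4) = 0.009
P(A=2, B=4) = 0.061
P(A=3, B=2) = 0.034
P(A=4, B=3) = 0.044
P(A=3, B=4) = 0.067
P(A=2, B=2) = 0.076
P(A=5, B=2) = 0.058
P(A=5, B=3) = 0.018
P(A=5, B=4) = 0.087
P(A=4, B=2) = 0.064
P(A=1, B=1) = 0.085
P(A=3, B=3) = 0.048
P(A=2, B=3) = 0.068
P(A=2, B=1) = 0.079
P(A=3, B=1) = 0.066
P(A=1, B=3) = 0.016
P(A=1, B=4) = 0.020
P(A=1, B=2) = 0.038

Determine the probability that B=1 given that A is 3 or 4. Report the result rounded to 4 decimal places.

0.2549

P(A=3) = 0.066 + 0.034 + 0.048 + 0.067 = 0.215.
P(A=4) = 0.025 + 0.064 + 0.044 + 0.009 = 0.142.
P(A ∈ {3, 4}) = 0.215 + 0.142 = 0.357; P(B=1, A ∈ {3, 4}) = 0.066 + 0.025 = 0.091.
P(B=1 | A ∈ {3, 4}) = 0.091/0.357 = 0.2549.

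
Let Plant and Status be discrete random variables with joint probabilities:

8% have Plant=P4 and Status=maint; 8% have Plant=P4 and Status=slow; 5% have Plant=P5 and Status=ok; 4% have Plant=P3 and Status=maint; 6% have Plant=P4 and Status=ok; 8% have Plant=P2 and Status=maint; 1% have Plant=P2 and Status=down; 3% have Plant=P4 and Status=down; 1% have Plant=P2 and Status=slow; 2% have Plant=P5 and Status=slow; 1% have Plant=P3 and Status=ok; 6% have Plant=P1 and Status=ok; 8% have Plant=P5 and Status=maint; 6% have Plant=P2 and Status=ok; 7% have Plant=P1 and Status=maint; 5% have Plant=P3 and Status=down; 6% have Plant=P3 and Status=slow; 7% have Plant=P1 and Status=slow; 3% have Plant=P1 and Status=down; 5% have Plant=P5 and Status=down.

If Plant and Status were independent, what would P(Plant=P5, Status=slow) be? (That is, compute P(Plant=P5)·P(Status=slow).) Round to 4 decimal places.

0.0480

P(Plant=P5) = 0.05 + 0.02 + 0.05 + 0.08 = 0.20.
P(Status=slow) = 0.07 + 0.01 + 0.06 + 0.08 + 0.02 = 0.24.
Product: 0.20 × 0.24 = 0.0480.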